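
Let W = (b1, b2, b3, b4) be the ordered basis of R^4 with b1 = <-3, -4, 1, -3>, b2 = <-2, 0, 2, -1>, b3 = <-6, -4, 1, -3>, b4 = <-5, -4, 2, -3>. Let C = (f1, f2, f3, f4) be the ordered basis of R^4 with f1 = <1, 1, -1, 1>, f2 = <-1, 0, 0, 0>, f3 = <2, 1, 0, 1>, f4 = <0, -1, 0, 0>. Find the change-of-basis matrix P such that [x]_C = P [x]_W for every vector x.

[[-1, -2, -1, -2], [-2, 2, 1, 1], [-2, 1, -2, -1], [1, -1, 1, 1]]

Take x = bj: its W-coordinates are the j-th standard unit vector, so P e_j — column j of P — equals [bj]_C.
b1 = -f1 - 2f2 - 2f3 + f4, giving column 1 = <-1, -2, -2, 1>; repeating for each j gives P = [[-1, -2, -1, -2], [-2, 2, 1, 1], [-2, 1, -2, -1], [1, -1, 1, 1]].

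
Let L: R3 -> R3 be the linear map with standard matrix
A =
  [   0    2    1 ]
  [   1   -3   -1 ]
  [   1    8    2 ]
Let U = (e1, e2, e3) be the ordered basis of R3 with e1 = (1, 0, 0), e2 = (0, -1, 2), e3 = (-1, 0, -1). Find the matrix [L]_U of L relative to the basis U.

With P the matrix whose columns are e1, ..., e3, [L]_U = P^(-1) A P.
Column by column: L(e1) = A e1 = (0, 1, 1); its U-coordinates (-3, -1, -3) give column 1.
Continuing for each basis vector yields [L]_U = [[-3, 2, 2], [-1, -1, 0], [-3, 2, 3]].

[[-3, 2, 2], [-1, -1, 0], [-3, 2, 3]]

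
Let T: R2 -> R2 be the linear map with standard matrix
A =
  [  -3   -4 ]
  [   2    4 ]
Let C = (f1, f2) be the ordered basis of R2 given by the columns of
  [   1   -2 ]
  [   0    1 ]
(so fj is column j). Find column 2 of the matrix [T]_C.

Compute T(f2) = A f2 = (2, 0) in standard coordinates.
Then write this in C-coordinates: solve for y in y_1 f1 + y_2 f2 = (2, 0).
This gives y = (2, 0), which is column 2 of [T]_C.

(2, 0)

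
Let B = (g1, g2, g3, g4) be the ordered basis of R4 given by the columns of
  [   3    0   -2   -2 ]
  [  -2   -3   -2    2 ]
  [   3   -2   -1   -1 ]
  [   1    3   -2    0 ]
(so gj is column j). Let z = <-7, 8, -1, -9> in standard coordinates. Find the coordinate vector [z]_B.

<-1, -2, 1, 1>

We seek scalars with c_1 g1 + ... + c_4 g4 = z; equivalently solve M c = z where the columns of M are g1, ..., g4.
Row-reducing the augmented matrix [M | z] gives c = (-1, -2, 1, 1).
Check: -g1 - 2g2 + g3 + g4 = <-7, 8, -1, -9>.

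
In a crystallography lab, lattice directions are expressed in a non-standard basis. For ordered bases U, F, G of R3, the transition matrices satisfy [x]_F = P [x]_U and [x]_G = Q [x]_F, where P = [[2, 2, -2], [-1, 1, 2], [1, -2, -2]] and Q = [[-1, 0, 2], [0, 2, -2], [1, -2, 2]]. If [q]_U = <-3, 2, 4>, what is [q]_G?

First [q]_F = P [q]_U = <-10, 13, -15>.
Then [q]_G = Q [q]_F = <-20, 56, -66>.

<-20, 56, -66>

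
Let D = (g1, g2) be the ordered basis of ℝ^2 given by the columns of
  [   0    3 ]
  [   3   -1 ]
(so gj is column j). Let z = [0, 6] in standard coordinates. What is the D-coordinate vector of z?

Write z = c_1 g1 + c_2 g2 and solve for the c_i.
System: 0c_1 + 3c_2 = 0, 3c_1 - c_2 = 6; solving gives c_1 = 2, c_2 = 0.
Check: 2g1 + 0·g2 = [0, 6].

[2, 0]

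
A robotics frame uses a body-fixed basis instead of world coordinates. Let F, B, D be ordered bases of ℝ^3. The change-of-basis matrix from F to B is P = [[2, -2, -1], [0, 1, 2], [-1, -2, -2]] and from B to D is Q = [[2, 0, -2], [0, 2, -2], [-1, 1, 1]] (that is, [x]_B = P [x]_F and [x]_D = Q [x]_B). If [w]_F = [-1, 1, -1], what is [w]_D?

[-8, -4, 3]

Composing the changes, [w]_D = Q P [w]_F.
Q P = [[6, 0, 2], [2, 6, 8], [-3, 1, 1]]; applying this to [-1, 1, -1] gives [-8, -4, 3].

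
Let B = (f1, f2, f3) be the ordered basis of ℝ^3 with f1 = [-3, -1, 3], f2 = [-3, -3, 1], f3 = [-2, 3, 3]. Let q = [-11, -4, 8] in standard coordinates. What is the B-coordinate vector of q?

[1, 2, 1]

We seek scalars with c_1 f1 + ... + c_3 f3 = q; equivalently solve M c = q where the columns of M are f1, ..., f3.
Gaussian elimination on [M | q] yields c = (1, 2, 1).
Check: f1 + 2f2 + f3 = [-11, -4, 8].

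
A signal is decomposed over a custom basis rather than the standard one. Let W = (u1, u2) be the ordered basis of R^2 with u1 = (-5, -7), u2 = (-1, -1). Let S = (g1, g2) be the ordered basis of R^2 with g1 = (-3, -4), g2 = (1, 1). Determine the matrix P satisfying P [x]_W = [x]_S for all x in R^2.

Take x = uj: its W-coordinates are the j-th standard unit vector, so P e_j — column j of P — equals [uj]_S.
u1 = 2g1 + g2, giving column 1 = (2, 1); repeating for each j gives P = [[2, 0], [1, -1]].

[[2, 0], [1, -1]]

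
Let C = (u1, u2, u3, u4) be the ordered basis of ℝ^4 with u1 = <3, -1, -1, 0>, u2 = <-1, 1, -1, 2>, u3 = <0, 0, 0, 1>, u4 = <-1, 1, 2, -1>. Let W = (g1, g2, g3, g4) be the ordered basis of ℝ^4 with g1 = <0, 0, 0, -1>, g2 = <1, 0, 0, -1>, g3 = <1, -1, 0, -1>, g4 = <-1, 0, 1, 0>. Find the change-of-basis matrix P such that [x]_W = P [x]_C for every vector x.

Take x = uj: its C-coordinates are the j-th standard unit vector, so P e_j — column j of P — equals [uj]_W.
u1 = -2g1 + g2 + g3 - g4, giving column 1 = <-2, 1, 1, -1>; repeating for each j gives P = [[-2, 0, -1, 0], [1, -1, 0, 2], [1, -1, 0, -1], [-1, -1, 0, 2]].

[[-2, 0, -1, 0], [1, -1, 0, 2], [1, -1, 0, -1], [-1, -1, 0, 2]]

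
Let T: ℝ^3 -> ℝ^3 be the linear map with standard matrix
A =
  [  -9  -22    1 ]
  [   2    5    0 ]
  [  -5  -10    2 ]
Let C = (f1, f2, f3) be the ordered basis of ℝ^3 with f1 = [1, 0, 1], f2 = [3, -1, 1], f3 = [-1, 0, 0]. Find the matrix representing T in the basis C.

[[-1, -2, 3], [-2, -1, 2], [1, -1, 0]]

Let P have columns f1, ..., f3. Then [T]_C = P^(-1) A P.
Here det P = -1, so P^(-1) is integer; computing A P first and then P^(-1)(A P) gives [[-1, -2, 3], [-2, -1, 2], [1, -1, 0]].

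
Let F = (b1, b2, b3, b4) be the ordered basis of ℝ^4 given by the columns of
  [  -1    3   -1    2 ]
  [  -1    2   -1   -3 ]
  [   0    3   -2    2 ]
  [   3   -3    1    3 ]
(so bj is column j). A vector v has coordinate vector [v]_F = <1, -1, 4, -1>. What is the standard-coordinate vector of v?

By definition v = b1 - b2 + 4b3 - b4.
Summing componentwise gives <-10, -4, -13, 7>.

<-10, -4, -13, 7>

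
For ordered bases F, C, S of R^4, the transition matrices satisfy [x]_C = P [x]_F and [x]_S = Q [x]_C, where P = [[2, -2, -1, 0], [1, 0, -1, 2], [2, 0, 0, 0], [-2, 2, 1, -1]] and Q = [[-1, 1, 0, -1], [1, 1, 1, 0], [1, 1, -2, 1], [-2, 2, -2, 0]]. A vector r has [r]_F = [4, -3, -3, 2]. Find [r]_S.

[13, 36, -7, -28]

Composing the changes, [r]_S = Q P [r]_F.
Q P = [[1, 0, -1, 3], [5, -2, -2, 2], [-3, 0, -1, 1], [-6, 4, 0, 4]]; applying this to [4, -3, -3, 2] gives [13, 36, -7, -28].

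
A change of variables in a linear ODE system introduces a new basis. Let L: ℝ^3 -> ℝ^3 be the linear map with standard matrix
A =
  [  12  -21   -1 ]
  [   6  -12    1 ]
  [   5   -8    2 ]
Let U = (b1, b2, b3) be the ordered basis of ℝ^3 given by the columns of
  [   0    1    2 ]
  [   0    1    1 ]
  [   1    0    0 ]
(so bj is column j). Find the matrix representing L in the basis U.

[[2, -3, 2], [3, -3, -3], [-2, -3, 3]]

With P the matrix whose columns are b1, ..., b3, [L]_U = P^(-1) A P.
Column by column: L(b1) = A b1 = <-1, 1, 2>; its U-coordinates <2, 3, -2> give column 1.
Continuing for each basis vector yields [L]_U = [[2, -3, 2], [3, -3, -3], [-2, -3, 3]].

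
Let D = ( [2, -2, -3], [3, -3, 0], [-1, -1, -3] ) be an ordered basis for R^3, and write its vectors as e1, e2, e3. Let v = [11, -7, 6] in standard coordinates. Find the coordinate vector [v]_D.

[0, 3, -2]

[v]_D is the unique c with M c = v, where M has columns e1, ..., e3.
Solving this 3x3 system gives c = (0, 3, -2).
Check: 0·e1 + 3e2 - 2e3 = [11, -7, 6].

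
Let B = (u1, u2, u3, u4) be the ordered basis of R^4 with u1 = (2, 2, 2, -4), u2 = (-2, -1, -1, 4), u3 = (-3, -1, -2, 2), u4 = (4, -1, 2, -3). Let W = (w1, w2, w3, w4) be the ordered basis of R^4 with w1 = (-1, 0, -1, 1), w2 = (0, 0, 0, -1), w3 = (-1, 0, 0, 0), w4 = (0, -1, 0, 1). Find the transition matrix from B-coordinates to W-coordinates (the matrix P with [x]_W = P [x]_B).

[[-2, 1, 2, -2], [0, -2, 1, 2], [0, 1, 1, -2], [-2, 1, 1, 1]]

Column j of P is [uj]_W, since P maps B-coordinates to W-coordinates.
Expressing u1 in W: u1 = -2w1 + 0·w2 + 0·w3 - 2w4, so column 1 of P is (-2, 0, 0, -2).
Doing the same for each uj gives P = [[-2, 1, 2, -2], [0, -2, 1, 2], [0, 1, 1, -2], [-2, 1, 1, 1]].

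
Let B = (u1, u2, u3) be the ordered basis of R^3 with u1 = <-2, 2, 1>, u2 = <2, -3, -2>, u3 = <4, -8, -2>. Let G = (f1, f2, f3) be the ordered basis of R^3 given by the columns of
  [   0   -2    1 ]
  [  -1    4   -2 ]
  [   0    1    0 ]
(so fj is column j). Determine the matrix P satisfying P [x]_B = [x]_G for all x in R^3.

Take x = uj: its B-coordinates are the j-th standard unit vector, so P e_j — column j of P — equals [uj]_G.
u1 = 2f1 + f2 + 0·f3, giving column 1 = <2, 1, 0>; repeating for each j gives P = [[2, -1, 0], [1, -2, -2], [0, -2, 0]].

[[2, -1, 0], [1, -2, -2], [0, -2, 0]]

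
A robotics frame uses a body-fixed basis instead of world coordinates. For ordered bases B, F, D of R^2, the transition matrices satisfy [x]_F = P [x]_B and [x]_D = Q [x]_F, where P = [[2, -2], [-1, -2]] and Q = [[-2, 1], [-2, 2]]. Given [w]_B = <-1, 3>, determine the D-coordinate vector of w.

<11, 6>

Composing the changes, [w]_D = Q P [w]_B.
Q P = [[-5, 2], [-6, 0]]; applying this to <-1, 3> gives <11, 6>.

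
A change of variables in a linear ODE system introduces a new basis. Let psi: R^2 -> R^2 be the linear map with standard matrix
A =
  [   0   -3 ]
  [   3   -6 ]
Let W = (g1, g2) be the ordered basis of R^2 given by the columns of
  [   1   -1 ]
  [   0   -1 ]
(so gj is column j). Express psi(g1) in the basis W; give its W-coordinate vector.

(-3, -3)

Compute psi(g1) = A g1 = (0, 3) in standard coordinates.
Then write this in W-coordinates: solve for y in y_1 g1 + y_2 g2 = (0, 3).
This gives y = (-3, -3), which is column 1 of [psi]_W.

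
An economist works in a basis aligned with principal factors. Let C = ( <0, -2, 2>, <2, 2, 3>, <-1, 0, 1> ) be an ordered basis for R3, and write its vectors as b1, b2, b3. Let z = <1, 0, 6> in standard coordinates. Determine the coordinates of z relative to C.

We seek scalars with c_1 b1 + ... + c_3 b3 = z; equivalently solve M c = z where the columns of M are b1, ..., b3.
Row-reducing the augmented matrix [M | z] gives c = (1, 1, 1).
Check: b1 + b2 + b3 = <1, 0, 6>.

<1, 1, 1>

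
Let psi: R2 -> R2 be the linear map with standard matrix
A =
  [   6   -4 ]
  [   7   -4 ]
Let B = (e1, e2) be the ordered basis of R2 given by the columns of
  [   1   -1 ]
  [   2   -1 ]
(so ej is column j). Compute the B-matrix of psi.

Let P have columns e1, e2. Then [psi]_B = P^(-1) A P.
Here det P = 1, so P^(-1) is integer; computing A P first and then P^(-1)(A P) gives [[1, -1], [3, 1]].

[[1, -1], [3, 1]]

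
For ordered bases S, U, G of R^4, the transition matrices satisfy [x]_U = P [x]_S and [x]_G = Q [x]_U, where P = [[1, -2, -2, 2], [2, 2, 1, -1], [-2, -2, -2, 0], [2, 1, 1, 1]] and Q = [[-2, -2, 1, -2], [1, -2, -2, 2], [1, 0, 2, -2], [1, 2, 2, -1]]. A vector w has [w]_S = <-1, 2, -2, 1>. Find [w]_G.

<4, -3, 7, 4>

Apply P to get U-coordinates <1, -1, 2, -1>, then Q to get G-coordinates.
The result is [w]_G = <4, -3, 7, 4>.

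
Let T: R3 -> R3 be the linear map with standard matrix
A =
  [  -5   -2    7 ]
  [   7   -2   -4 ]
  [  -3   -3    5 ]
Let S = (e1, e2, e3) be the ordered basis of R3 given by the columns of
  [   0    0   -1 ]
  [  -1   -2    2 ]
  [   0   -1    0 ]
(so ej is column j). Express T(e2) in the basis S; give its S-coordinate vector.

(0, -1, 3)

Compute T(e2) = A e2 = (-3, 8, 1) in standard coordinates.
Then write this in S-coordinates: solve for y in y_1 e1 + ... + y_3 e3 = (-3, 8, 1).
This gives y = (0, -1, 3), which is column 2 of [T]_S.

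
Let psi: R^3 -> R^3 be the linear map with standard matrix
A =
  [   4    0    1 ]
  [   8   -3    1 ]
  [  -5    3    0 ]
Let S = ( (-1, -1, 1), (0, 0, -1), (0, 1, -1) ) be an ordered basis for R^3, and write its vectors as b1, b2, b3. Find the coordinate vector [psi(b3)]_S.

Compute psi(b3) = A b3 = (-1, -4, 3) in standard coordinates.
Then write this in S-coordinates: solve for y in y_1 b1 + ... + y_3 b3 = (-1, -4, 3).
This gives y = (1, 1, -3), which is column 3 of [psi]_S.

(1, 1, -3)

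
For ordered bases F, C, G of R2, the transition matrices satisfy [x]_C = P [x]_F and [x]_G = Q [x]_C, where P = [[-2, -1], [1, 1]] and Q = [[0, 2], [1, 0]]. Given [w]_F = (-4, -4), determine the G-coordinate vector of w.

(-16, 12)

Composing the changes, [w]_G = Q P [w]_F.
Q P = [[2, 2], [-2, -1]]; applying this to (-4, -4) gives (-16, 12).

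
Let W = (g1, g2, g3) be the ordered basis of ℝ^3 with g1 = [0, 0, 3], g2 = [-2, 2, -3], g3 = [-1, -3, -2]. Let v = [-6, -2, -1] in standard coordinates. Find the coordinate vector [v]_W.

[v]_W is the unique c with M c = v, where M has columns g1, ..., g3.
Row-reducing the augmented matrix [M | v] gives c = (3, 2, 2).
Check: 3g1 + 2g2 + 2g3 = [-6, -2, -1].

[3, 2, 2]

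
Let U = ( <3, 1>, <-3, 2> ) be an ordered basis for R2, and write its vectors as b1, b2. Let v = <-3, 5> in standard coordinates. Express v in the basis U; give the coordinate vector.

<1, 2>

[v]_U is the unique c with M c = v, where M has columns b1, b2.
System: 3c_1 - 3c_2 = -3, c_1 + 2c_2 = 5; solving gives c_1 = 1, c_2 = 2.
Check: b1 + 2b2 = <-3, 5>.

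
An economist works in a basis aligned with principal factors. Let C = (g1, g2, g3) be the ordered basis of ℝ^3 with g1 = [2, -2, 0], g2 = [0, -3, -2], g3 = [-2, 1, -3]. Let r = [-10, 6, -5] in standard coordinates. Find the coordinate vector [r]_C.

[r]_C is the unique c with M c = r, where M has columns g1, ..., g3.
Gaussian elimination on [M | r] yields c = (-4, 1, 1).
Check: -4g1 + g2 + g3 = [-10, 6, -5].

[-4, 1, 1]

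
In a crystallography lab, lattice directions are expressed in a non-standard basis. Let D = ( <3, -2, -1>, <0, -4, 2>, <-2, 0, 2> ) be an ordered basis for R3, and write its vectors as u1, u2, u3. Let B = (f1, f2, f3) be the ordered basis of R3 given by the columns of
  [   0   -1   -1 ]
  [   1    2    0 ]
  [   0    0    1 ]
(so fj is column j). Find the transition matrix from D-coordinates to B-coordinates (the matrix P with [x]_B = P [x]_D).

[[2, 0, 0], [-2, -2, 0], [-1, 2, 2]]

Take x = uj: its D-coordinates are the j-th standard unit vector, so P e_j — column j of P — equals [uj]_B.
u1 = 2f1 - 2f2 - f3, giving column 1 = <2, -2, -1>; repeating for each j gives P = [[2, 0, 0], [-2, -2, 0], [-1, 2, 2]].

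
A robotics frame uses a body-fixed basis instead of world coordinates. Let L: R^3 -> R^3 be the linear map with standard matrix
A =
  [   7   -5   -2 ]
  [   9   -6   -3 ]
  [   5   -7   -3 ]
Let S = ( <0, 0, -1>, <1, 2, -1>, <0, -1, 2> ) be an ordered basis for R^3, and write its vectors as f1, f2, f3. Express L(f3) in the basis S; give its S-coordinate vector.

Column 3 of [L]_S is the S-coordinate vector of L(f3).
In standard coordinates L(f3) = A f3 = <1, 0, 1>.
Converting to S: <1, 0, 1> = 2f1 + f2 + 2f3, so the coordinate vector is <2, 1, 2>.

<2, 1, 2>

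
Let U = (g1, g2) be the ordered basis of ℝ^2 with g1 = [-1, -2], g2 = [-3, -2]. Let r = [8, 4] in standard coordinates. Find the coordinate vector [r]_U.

[1, -3]

Write r = c_1 g1 + c_2 g2 and solve for the c_i.
System: -c_1 - 3c_2 = 8, -2c_1 - 2c_2 = 4; solving gives c_1 = 1, c_2 = -3.
Check: g1 - 3g2 = [8, 4].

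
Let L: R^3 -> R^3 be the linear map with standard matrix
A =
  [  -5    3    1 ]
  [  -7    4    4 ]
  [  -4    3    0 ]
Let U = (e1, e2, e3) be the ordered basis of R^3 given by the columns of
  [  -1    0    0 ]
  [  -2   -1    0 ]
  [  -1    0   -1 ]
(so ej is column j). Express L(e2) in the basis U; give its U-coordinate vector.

(3, -2, 0)

Column 2 of [L]_U is the U-coordinate vector of L(e2).
In standard coordinates L(e2) = A e2 = (-3, -4, -3).
Converting to U: (-3, -4, -3) = 3e1 - 2e2 + 0·e3, so the coordinate vector is (3, -2, 0).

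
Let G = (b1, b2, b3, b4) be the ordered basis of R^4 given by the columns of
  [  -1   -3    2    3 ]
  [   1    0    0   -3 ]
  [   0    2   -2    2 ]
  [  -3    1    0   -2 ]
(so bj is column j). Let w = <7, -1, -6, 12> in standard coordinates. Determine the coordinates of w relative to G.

<-4, -2, 0, -1>

Write w = c_1 b1 + ... + c_4 b4 and solve for the c_i.
Gaussian elimination on [M | w] yields c = (-4, -2, 0, -1).
Check: -4b1 - 2b2 + 0·b3 - b4 = <7, -1, -6, 12>.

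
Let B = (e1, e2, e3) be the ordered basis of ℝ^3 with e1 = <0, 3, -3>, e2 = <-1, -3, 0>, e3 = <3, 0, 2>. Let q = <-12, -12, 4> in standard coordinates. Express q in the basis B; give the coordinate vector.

We seek scalars with c_1 e1 + ... + c_3 e3 = q; equivalently solve M c = q where the columns of M are e1, ..., e3.
Solving this 3x3 system gives c = (-4, 0, -4).
Check: -4e1 + 0·e2 - 4e3 = <-12, -12, 4>.

<-4, 0, -4>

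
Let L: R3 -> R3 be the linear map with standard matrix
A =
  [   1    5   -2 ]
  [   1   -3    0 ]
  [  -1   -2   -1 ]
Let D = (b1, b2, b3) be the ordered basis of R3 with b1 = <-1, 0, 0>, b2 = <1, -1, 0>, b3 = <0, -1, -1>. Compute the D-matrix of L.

Let P have columns b1, ..., b3. Then [L]_D = P^(-1) A P.
Here det P = -1, so P^(-1) is integer; computing A P first and then P^(-1)(A P) gives [[3, 1, 3], [2, -3, 0], [-1, -1, -3]].

[[3, 1, 3], [2, -3, 0], [-1, -1, -3]]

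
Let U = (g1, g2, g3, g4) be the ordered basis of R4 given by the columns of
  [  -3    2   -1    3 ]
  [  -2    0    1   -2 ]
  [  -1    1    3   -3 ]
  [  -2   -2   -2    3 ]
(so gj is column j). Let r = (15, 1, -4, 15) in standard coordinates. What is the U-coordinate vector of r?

(-3, -1, 1, 3)

[r]_U is the unique c with M c = r, where M has columns g1, ..., g4.
Solving this 4x4 system gives c = (-3, -1, 1, 3).
Check: -3g1 - g2 + g3 + 3g4 = (15, 1, -4, 15).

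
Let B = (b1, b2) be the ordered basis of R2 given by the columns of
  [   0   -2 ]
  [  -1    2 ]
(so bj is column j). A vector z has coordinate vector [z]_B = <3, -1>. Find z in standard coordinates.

The coordinates say z = 3b1 - b2; adding the scaled basis vectors gives <2, -5>.

<2, -5>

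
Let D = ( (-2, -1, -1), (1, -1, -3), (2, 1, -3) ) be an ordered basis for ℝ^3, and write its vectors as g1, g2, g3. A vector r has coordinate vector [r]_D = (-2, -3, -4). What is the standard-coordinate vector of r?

The coordinates say r = -2g1 - 3g2 - 4g3; adding the scaled basis vectors gives (-7, 1, 23).

(-7, 1, 23)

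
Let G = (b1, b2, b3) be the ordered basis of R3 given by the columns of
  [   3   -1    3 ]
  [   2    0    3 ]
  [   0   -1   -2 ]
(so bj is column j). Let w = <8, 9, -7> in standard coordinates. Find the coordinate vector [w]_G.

We seek scalars with c_1 b1 + ... + c_3 b3 = w; equivalently solve M c = w where the columns of M are b1, ..., b3.
Solving this 3x3 system gives c = (0, 1, 3).
Check: 0·b1 + b2 + 3b3 = <8, 9, -7>.

<0, 1, 3>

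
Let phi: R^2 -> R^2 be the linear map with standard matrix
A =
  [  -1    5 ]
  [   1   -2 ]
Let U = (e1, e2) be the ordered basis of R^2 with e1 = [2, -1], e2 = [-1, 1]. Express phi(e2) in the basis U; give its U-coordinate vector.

[3, 0]

Compute phi(e2) = A e2 = [6, -3] in standard coordinates.
Then write this in U-coordinates: solve for y in y_1 e1 + y_2 e2 = [6, -3].
This gives y = [3, 0], which is column 2 of [phi]_U.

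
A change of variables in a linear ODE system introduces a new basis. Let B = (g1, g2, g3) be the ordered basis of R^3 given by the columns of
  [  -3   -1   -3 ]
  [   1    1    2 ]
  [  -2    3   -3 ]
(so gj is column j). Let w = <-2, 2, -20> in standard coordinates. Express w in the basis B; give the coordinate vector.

<-2, -4, 4>

Write w = c_1 g1 + ... + c_3 g3 and solve for the c_i.
Row-reducing the augmented matrix [M | w] gives c = (-2, -4, 4).
Check: -2g1 - 4g2 + 4g3 = <-2, 2, -20>.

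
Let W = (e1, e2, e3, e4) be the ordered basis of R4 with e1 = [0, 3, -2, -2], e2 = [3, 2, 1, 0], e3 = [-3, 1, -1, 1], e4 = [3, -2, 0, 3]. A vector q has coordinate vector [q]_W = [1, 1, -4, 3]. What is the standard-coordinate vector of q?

[24, -5, 3, 3]

By definition q = e1 + e2 - 4e3 + 3e4.
Summing componentwise gives [24, -5, 3, 3].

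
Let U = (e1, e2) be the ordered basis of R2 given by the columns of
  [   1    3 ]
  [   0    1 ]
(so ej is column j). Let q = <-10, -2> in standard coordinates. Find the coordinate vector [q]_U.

<-4, -2>

[q]_U is the unique c with M c = q, where M has columns e1, e2.
System: c_1 + 3c_2 = -10, 0c_1 + c_2 = -2; solving gives c_1 = -4, c_2 = -2.
Check: -4e1 - 2e2 = <-10, -2>.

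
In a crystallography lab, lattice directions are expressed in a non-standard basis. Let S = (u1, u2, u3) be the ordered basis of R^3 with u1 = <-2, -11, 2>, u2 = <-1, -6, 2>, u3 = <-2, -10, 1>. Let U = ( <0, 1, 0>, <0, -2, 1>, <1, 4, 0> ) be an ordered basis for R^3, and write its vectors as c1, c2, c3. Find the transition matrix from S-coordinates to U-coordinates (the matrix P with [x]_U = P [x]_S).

[[1, 2, 0], [2, 2, 1], [-2, -1, -2]]

Let M have columns uj and N have columns cj. Then for every x, N [x]_U = x = M [x]_S, so P = N^(-1) M.
Since det N = 1, N^(-1) has integer entries; multiplying gives P = [[1, 2, 0], [2, 2, 1], [-2, -1, -2]].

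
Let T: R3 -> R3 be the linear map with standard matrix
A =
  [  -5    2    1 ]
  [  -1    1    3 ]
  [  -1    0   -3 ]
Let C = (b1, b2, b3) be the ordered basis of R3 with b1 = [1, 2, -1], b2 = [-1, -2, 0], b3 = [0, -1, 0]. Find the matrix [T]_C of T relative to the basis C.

The j-th column of [T]_C is [T(bj)]_C.
T(b1) = A b1 = [-2, -2, 2] = -2b1 + 0·b2 - 2b3, so column 1 is [-2, 0, -2].
Repeating for b2, b3 and assembling the columns gives [[-2, -1, 0], [0, -2, 2], [-2, 3, -3]].

[[-2, -1, 0], [0, -2, 2], [-2, 3, -3]]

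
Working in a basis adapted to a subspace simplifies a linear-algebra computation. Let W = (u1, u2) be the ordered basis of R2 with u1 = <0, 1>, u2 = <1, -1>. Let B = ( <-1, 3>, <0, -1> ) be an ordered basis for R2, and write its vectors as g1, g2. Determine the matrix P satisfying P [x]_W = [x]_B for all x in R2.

[[0, -1], [-1, -2]]

Take x = uj: its W-coordinates are the j-th standard unit vector, so P e_j — column j of P — equals [uj]_B.
u1 = 0·g1 - g2, giving column 1 = <0, -1>; repeating for each j gives P = [[0, -1], [-1, -2]].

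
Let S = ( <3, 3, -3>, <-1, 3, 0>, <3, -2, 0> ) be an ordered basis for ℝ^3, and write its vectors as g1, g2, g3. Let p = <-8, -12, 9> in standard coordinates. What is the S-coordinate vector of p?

<-3, -1, 0>

Write p = c_1 g1 + ... + c_3 g3 and solve for the c_i.
Solving this 3x3 system gives c = (-3, -1, 0).
Check: -3g1 - g2 + 0·g3 = <-8, -12, 9>.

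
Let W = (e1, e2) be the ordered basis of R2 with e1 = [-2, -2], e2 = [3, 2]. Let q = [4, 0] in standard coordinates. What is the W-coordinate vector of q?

[4, 4]

We seek scalars with c_1 e1 + c_2 e2 = q; equivalently solve M c = q where the columns of M are e1, e2.
System: -2c_1 + 3c_2 = 4, -2c_1 + 2c_2 = 0; solving gives c_1 = 4, c_2 = 4.
Check: 4e1 + 4e2 = [4, 0].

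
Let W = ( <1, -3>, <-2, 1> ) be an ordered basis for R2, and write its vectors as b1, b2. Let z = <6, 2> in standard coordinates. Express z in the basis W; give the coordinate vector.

<-2, -4>

Write z = c_1 b1 + c_2 b2 and solve for the c_i.
System: c_1 - 2c_2 = 6, -3c_1 + c_2 = 2; solving gives c_1 = -2, c_2 = -4.
Check: -2b1 - 4b2 = <6, 2>.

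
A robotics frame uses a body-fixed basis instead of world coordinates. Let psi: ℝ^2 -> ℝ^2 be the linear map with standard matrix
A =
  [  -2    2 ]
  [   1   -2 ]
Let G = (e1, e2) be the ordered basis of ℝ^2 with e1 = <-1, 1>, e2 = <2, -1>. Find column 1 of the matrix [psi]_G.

Compute psi(e1) = A e1 = <4, -3> in standard coordinates.
Then write this in G-coordinates: solve for y in y_1 e1 + y_2 e2 = <4, -3>.
This gives y = <-2, 1>, which is column 1 of [psi]_G.

<-2, 1>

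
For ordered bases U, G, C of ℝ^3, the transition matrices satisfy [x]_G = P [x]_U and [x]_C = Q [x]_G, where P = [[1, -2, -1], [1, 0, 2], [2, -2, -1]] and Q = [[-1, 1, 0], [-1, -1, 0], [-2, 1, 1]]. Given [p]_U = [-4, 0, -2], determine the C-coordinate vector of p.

[-6, 10, -10]

Apply P to get G-coordinates [-2, -8, -6], then Q to get C-coordinates.
The result is [p]_C = [-6, 10, -10].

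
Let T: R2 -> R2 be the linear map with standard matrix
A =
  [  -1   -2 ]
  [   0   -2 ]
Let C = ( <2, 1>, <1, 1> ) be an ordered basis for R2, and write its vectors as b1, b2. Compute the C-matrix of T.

With P the matrix whose columns are b1, b2, [T]_C = P^(-1) A P.
Column by column: T(b1) = A b1 = <-4, -2>; its C-coordinates <-2, 0> give column 1.
Continuing for each basis vector yields [T]_C = [[-2, -1], [0, -1]].

[[-2, -1], [0, -1]]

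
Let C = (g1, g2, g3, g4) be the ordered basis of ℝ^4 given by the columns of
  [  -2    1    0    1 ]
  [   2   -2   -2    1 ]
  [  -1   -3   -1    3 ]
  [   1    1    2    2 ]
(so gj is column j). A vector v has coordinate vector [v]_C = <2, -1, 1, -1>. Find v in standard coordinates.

<-6, 3, -3, 1>

The coordinates say v = 2g1 - g2 + g3 - g4; adding the scaled basis vectors gives <-6, 3, -3, 1>.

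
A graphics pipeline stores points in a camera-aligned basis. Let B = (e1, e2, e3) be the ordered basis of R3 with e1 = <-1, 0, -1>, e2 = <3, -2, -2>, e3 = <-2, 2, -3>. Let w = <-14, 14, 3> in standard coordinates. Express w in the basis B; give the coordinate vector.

We seek scalars with c_1 e1 + ... + c_3 e3 = w; equivalently solve M c = w where the columns of M are e1, ..., e3.
Row-reducing the augmented matrix [M | w] gives c = (-4, -4, 3).
Check: -4e1 - 4e2 + 3e3 = <-14, 14, 3>.

<-4, -4, 3>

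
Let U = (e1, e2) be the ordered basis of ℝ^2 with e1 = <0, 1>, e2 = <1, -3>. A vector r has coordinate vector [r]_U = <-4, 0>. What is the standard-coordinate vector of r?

r = M [r]_U, where M has columns e1, e2.
Carrying out the matrix-vector product, r = <0, -4>.

<0, -4>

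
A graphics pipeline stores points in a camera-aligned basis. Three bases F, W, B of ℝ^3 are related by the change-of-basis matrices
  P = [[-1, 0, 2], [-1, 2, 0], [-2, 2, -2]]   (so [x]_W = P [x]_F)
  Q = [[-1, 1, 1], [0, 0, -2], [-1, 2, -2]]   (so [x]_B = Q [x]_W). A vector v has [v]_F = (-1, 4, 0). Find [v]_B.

Composing the changes, [v]_B = Q P [v]_F.
Q P = [[-2, 4, -4], [4, -4, 4], [3, 0, 2]]; applying this to (-1, 4, 0) gives (18, -20, -3).

(18, -20, -3)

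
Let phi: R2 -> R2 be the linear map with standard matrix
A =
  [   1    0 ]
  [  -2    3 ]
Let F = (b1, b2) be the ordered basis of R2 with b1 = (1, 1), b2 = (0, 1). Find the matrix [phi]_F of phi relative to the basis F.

[[1, 0], [0, 3]]

The j-th column of [phi]_F is [phi(bj)]_F.
phi(b1) = A b1 = (1, 1) = b1 + 0·b2, so column 1 is (1, 0).
Repeating for b2 and assembling the columns gives [[1, 0], [0, 3]].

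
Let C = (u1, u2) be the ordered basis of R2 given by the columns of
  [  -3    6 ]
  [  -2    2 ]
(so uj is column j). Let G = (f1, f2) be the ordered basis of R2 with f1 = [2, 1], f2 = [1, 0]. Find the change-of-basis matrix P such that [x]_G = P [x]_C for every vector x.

[[-2, 2], [1, 2]]

Take x = uj: its C-coordinates are the j-th standard unit vector, so P e_j — column j of P — equals [uj]_G.
u1 = -2f1 + f2, giving column 1 = [-2, 1]; repeating for each j gives P = [[-2, 2], [1, 2]].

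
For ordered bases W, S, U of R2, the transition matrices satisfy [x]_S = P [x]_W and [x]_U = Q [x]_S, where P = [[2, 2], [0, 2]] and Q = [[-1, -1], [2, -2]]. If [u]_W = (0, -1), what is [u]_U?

Composing the changes, [u]_U = Q P [u]_W.
Q P = [[-2, -4], [4, 0]]; applying this to (0, -1) gives (4, 0).

(4, 0)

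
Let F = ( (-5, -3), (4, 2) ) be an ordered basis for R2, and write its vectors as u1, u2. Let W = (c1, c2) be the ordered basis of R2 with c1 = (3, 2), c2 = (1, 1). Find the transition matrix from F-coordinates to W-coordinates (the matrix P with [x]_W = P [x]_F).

[[-2, 2], [1, -2]]

Column j of P is [uj]_W, since P maps F-coordinates to W-coordinates.
Expressing u1 in W: u1 = -2c1 + c2, so column 1 of P is (-2, 1).
Doing the same for each uj gives P = [[-2, 2], [1, -2]].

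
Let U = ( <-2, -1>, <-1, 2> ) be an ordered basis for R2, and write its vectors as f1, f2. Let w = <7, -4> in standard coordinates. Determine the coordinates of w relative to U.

<-2, -3>

We seek scalars with c_1 f1 + c_2 f2 = w; equivalently solve M c = w where the columns of M are f1, f2.
System: -2c_1 - c_2 = 7, -c_1 + 2c_2 = -4; solving gives c_1 = -2, c_2 = -3.
Check: -2f1 - 3f2 = <7, -4>.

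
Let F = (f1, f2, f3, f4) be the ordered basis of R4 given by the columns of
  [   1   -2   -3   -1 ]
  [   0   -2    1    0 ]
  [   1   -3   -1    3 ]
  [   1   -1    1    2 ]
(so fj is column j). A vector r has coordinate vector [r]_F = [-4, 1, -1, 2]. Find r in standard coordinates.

[-5, -3, 0, -2]

By definition r = -4f1 + f2 - f3 + 2f4.
Summing componentwise gives [-5, -3, 0, -2].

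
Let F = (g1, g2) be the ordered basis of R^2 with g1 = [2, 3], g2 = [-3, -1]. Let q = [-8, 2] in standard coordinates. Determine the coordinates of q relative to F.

[2, 4]

[q]_F is the unique c with M c = q, where M has columns g1, g2.
System: 2c_1 - 3c_2 = -8, 3c_1 - c_2 = 2; solving gives c_1 = 2, c_2 = 4.
Check: 2g1 + 4g2 = [-8, 2].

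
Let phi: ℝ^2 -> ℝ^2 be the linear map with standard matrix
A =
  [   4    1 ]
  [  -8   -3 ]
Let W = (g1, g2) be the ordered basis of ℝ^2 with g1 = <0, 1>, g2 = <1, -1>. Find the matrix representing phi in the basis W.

Let P have columns g1, g2. Then [phi]_W = P^(-1) A P.
Here det P = -1, so P^(-1) is integer; computing A P first and then P^(-1)(A P) gives [[-2, -2], [1, 3]].

[[-2, -2], [1, 3]]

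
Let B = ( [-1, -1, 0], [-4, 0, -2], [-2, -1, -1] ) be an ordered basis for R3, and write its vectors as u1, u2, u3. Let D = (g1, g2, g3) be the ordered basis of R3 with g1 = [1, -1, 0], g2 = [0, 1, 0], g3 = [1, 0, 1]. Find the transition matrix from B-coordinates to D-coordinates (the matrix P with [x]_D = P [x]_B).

[[-1, -2, -1], [-2, -2, -2], [0, -2, -1]]

Let M have columns uj and N have columns gj. Then for every x, N [x]_D = x = M [x]_B, so P = N^(-1) M.
Since det N = 1, N^(-1) has integer entries; multiplying gives P = [[-1, -2, -1], [-2, -2, -2], [0, -2, -1]].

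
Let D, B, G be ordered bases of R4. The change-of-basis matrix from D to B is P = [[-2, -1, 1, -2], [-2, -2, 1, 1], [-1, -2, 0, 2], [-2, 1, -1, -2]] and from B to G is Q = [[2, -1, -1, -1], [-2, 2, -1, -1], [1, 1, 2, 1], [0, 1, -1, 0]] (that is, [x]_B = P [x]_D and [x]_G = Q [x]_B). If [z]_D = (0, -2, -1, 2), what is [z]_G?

Apply P to get B-coordinates (-3, 5, 8, -5), then Q to get G-coordinates.
The result is [z]_G = (-14, 13, 13, -3).

(-14, 13, 13, -3)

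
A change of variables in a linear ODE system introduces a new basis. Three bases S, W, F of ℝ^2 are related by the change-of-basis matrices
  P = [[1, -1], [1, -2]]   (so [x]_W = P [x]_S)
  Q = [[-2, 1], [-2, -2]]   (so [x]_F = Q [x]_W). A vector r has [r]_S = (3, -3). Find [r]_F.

(-3, -30)

Composing the changes, [r]_F = Q P [r]_S.
Q P = [[-1, 0], [-4, 6]]; applying this to (3, -3) gives (-3, -30).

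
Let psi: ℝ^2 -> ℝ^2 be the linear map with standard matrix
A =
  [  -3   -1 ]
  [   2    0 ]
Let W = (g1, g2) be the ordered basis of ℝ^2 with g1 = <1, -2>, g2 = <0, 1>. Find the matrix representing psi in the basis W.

The j-th column of [psi]_W is [psi(gj)]_W.
psi(g1) = A g1 = <-1, 2> = -g1 + 0·g2, so column 1 is <-1, 0>.
Repeating for g2 and assembling the columns gives [[-1, -1], [0, -2]].

[[-1, -1], [0, -2]]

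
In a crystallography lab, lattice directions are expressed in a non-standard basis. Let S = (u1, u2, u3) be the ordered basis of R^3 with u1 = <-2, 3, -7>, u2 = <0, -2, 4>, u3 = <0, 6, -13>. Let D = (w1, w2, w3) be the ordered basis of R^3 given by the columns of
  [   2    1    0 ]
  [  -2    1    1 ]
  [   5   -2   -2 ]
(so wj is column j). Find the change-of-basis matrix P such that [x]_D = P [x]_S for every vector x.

Take x = uj: its S-coordinates are the j-th standard unit vector, so P e_j — column j of P — equals [uj]_D.
u1 = -w1 + 0·w2 + w3, giving column 1 = <-1, 0, 1>; repeating for each j gives P = [[-1, 0, -1], [0, 0, 2], [1, -2, 2]].

[[-1, 0, -1], [0, 0, 2], [1, -2, 2]]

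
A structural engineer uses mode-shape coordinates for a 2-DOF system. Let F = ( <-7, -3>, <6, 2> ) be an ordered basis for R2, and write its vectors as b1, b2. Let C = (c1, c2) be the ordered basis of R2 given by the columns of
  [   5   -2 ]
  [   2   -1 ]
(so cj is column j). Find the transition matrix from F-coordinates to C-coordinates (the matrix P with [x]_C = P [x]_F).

Let M have columns bj and N have columns cj. Then for every x, N [x]_C = x = M [x]_F, so P = N^(-1) M.
Since det N = -1, N^(-1) has integer entries; multiplying gives P = [[-1, 2], [1, 2]].

[[-1, 2], [1, 2]]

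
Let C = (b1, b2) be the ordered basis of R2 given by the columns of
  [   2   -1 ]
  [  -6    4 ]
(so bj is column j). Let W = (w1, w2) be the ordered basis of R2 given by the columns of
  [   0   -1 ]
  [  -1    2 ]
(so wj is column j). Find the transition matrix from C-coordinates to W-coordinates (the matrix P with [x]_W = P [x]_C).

Take x = bj: its C-coordinates are the j-th standard unit vector, so P e_j — column j of P — equals [bj]_W.
b1 = 2w1 - 2w2, giving column 1 = [2, -2]; repeating for each j gives P = [[2, -2], [-2, 1]].

[[2, -2], [-2, 1]]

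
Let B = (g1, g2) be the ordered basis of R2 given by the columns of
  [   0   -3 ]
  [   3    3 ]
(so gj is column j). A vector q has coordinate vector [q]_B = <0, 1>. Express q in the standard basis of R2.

<-3, 3>

By definition q = 0·g1 + g2.
Summing componentwise gives <-3, 3>.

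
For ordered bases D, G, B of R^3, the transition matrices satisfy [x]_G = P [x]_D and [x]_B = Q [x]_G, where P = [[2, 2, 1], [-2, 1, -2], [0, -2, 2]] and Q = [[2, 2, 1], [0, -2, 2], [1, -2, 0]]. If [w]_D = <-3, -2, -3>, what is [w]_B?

Apply P to get G-coordinates <-13, 10, -2>, then Q to get B-coordinates.
The result is [w]_B = <-8, -24, -33>.

<-8, -24, -33>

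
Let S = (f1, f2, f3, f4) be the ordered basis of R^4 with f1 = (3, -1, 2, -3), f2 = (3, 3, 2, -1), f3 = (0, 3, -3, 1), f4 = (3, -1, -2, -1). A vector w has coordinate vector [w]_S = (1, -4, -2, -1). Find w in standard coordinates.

(-12, -18, 2, 0)

The coordinates say w = f1 - 4f2 - 2f3 - f4; adding the scaled basis vectors gives (-12, -18, 2, 0).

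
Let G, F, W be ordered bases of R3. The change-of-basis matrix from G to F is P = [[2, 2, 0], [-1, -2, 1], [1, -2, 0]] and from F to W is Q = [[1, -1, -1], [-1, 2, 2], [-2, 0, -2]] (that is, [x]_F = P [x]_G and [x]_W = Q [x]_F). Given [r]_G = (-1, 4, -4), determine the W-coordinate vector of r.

First [r]_F = P [r]_G = (6, -11, -9).
Then [r]_W = Q [r]_F = (26, -46, 6).

(26, -46, 6)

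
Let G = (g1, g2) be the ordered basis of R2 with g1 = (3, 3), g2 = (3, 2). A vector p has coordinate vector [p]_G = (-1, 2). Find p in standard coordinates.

(3, 1)

The coordinates say p = -g1 + 2g2; adding the scaled basis vectors gives (3, 1).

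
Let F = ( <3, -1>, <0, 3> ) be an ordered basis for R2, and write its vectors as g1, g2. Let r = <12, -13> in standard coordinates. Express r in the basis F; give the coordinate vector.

We seek scalars with c_1 g1 + c_2 g2 = r; equivalently solve M c = r where the columns of M are g1, g2.
System: 3c_1 + 0c_2 = 12, -c_1 + 3c_2 = -13; solving gives c_1 = 4, c_2 = -3.
Check: 4g1 - 3g2 = <12, -13>.

<4, -3>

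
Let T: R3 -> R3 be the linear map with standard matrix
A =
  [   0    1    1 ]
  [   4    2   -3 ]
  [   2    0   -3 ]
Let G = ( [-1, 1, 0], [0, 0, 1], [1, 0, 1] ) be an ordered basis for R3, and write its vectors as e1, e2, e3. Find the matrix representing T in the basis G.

[[-2, -3, 1], [-1, -1, -3], [-1, -2, 2]]

Let P have columns e1, ..., e3. Then [T]_G = P^(-1) A P.
Here det P = 1, so P^(-1) is integer; computing A P first and then P^(-1)(A P) gives [[-2, -3, 1], [-1, -1, -3], [-1, -2, 2]].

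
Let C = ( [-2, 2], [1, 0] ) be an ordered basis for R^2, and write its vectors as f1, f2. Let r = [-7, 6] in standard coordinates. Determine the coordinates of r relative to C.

We seek scalars with c_1 f1 + c_2 f2 = r; equivalently solve M c = r where the columns of M are f1, f2.
System: -2c_1 + c_2 = -7, 2c_1 + 0c_2 = 6; solving gives c_1 = 3, c_2 = -1.
Check: 3f1 - f2 = [-7, 6].

[3, -1]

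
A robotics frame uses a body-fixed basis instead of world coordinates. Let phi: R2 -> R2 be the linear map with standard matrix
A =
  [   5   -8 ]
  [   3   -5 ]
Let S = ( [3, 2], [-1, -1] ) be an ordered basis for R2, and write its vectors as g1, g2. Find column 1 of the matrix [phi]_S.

Column 1 of [phi]_S is the S-coordinate vector of phi(g1).
In standard coordinates phi(g1) = A g1 = [-1, -1].
Converting to S: [-1, -1] = 0·g1 + g2, so the coordinate vector is [0, 1].

[0, 1]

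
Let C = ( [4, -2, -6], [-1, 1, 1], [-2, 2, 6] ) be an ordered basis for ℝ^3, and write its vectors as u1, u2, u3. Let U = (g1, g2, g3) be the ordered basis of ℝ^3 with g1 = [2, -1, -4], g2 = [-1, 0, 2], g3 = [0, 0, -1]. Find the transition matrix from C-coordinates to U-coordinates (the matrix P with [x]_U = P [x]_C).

Let M have columns uj and N have columns gj. Then for every x, N [x]_U = x = M [x]_C, so P = N^(-1) M.
Since det N = 1, N^(-1) has integer entries; multiplying gives P = [[2, -1, -2], [0, -1, -2], [-2, 1, -2]].

[[2, -1, -2], [0, -1, -2], [-2, 1, -2]]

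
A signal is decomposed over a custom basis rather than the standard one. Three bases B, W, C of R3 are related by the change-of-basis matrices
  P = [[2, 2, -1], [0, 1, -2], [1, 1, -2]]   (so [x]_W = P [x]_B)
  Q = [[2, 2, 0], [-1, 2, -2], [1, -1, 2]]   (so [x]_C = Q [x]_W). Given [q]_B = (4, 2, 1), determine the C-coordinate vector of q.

Apply P to get W-coordinates (11, 0, 4), then Q to get C-coordinates.
The result is [q]_C = (22, -19, 19).

(22, -19, 19)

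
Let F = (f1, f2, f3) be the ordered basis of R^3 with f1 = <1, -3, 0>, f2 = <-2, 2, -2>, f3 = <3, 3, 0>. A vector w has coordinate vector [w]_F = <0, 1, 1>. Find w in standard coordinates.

By definition w = 0·f1 + f2 + f3.
Summing componentwise gives <1, 5, -2>.

<1, 5, -2>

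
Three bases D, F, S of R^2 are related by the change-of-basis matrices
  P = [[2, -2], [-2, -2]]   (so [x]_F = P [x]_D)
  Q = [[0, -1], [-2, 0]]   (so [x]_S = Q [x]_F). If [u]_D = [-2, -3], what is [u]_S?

[-10, -4]

Composing the changes, [u]_S = Q P [u]_D.
Q P = [[2, 2], [-4, 4]]; applying this to [-2, -3] gives [-10, -4].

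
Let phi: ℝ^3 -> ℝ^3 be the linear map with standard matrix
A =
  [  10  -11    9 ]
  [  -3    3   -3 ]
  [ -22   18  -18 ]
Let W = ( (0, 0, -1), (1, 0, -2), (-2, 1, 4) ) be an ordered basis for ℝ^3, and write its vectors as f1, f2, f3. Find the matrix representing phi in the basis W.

[[0, 2, 0], [-3, -2, -1], [3, 3, -3]]

The j-th column of [phi]_W is [phi(fj)]_W.
phi(f1) = A f1 = (-9, 3, 18) = 0·f1 - 3f2 + 3f3, so column 1 is (0, -3, 3).
Repeating for f2, f3 and assembling the columns gives [[0, 2, 0], [-3, -2, -1], [3, 3, -3]].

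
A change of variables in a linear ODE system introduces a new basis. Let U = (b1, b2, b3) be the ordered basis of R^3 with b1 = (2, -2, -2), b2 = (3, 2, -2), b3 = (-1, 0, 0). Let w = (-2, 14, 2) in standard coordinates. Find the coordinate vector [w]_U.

(-4, 3, 3)

[w]_U is the unique c with M c = w, where M has columns b1, ..., b3.
Row-reducing the augmented matrix [M | w] gives c = (-4, 3, 3).
Check: -4b1 + 3b2 + 3b3 = (-2, 14, 2).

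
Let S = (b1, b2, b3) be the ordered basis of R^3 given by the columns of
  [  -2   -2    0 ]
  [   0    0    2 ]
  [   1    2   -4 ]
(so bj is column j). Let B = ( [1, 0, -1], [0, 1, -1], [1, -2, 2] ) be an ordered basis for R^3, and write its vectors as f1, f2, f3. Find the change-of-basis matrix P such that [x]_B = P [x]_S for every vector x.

[[-1, -2, 2], [-2, 0, -2], [-1, 0, -2]]

Let M have columns bj and N have columns fj. Then for every x, N [x]_B = x = M [x]_S, so P = N^(-1) M.
Since det N = 1, N^(-1) has integer entries; multiplying gives P = [[-1, -2, 2], [-2, 0, -2], [-1, 0, -2]].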